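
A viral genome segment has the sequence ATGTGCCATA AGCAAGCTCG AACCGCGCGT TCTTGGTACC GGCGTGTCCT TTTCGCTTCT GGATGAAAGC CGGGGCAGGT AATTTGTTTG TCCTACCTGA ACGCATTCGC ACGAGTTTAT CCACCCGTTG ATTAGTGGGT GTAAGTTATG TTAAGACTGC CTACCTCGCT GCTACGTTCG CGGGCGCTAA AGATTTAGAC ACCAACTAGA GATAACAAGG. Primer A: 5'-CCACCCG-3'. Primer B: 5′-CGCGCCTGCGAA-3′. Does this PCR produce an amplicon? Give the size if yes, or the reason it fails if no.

No product — primer B has no binding site in the template.

Primer B (CGCGCCTGCGAA) does not match the top strand, and its reverse complement TTCGCAGGCGCG does not match either.
With no annealing site for primer B, no amplification occurs.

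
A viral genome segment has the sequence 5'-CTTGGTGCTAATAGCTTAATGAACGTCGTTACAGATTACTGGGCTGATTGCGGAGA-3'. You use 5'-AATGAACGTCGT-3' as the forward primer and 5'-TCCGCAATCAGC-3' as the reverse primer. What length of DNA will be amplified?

37 bp

Forward primer AATGAACGTCGT is found on the top strand at positions 18–29.
Taking the reverse complement of TCCGCAATCAGC gives GCTGATTGCGGA, found at positions 43–54 on the template; the primer anneals here to the top strand with its 3' end pointing upstream.
Product length = (reverse-primer end) − (forward-primer start) + 1 = 54 − 18 + 1 = 37 bp.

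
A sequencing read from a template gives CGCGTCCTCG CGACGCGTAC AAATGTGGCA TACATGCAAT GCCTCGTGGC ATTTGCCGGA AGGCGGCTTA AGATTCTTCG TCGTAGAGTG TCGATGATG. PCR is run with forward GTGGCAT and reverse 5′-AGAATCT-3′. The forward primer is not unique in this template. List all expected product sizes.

53 bp, 32 bp

The forward primer GTGGCAT matches the top strand at positions 25–31, 46–52.
The reverse primer's reverse complement is AGATTCT, matching at positions 71–77.
Each forward site pairs with the reverse site to give a product ending at position 77: sizes 53, 32 bp.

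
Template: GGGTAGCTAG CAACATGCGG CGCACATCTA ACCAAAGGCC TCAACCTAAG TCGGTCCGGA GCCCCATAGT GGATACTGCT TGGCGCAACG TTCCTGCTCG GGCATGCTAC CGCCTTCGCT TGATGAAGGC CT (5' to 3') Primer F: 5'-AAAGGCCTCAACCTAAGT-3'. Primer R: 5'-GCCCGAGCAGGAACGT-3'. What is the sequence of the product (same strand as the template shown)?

5'-AAAGGCCTCAACCTAAGTCGGTCCGGAGCCCCATAGTGGATACTGCTTGGCGCAACGTTCCTGCTCGGGC-3'

Scanning the template, AAAGGCCTCAACCTAAGT occurs at positions 34–51; this primer anneals to the bottom strand there with its 3' end pointing downstream.
Taking the reverse complement of GCCCGAGCAGGAACGT gives ACGTTCCTGCTCGGGC, found at positions 88–103 on the template; the primer anneals here to the top strand with its 3' end pointing upstream.
The product is the template from position 34 through 103 (70 bp).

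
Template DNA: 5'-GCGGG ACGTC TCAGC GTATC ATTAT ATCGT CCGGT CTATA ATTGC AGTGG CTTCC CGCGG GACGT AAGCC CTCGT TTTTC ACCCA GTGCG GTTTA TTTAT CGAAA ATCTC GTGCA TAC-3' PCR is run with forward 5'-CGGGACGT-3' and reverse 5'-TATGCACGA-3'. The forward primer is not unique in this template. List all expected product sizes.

116 bp, 60 bp

The forward primer CGGGACGT matches the top strand at positions 2–9, 58–65.
The reverse primer's reverse complement is TCGTGCATA, matching at positions 109–117.
Each forward site pairs with the reverse site to give a product ending at position 117: sizes 116, 60 bp.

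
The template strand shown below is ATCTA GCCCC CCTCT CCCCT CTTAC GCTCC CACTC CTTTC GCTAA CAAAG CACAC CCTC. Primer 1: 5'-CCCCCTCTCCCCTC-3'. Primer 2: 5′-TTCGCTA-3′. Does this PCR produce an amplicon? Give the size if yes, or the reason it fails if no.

Primer 1 (CCCCCTCTCCCCTC) matches the top strand at positions 8–21 (3' end points downstream).
Primer 2 (TTCGCTA) also matches the top strand directly, at positions 38–44 — its reverse complement TAGCGAA is not present.
Both primers anneal to the bottom strand with 3' ends pointing the same way, so neither can prime synthesis back toward the other.

No product — both primers anneal to the same strand and extend in the same direction.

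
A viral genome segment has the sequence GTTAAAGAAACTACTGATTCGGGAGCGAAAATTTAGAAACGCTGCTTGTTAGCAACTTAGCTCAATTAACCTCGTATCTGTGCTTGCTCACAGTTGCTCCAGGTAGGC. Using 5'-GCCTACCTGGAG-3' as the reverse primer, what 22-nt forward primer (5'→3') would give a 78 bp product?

The reverse primer's reverse complement CTCCAGGTAGGC matches the template at positions 97–108, so the product ends at position 108.
A 78 bp product then starts at position 108 − 78 + 1 = 31.
The forward primer is identical to the top strand there: ATTTAGAAACGCTGCTTGTTAG.

5'-ATTTAGAAACGCTGCTTGTTAG-3'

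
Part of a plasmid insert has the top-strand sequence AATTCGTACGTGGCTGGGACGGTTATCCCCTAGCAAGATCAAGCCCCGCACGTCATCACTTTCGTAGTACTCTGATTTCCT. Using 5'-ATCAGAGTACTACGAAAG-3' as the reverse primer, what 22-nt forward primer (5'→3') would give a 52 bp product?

The reverse primer's reverse complement CTTTCGTAGTACTCTGAT matches the template at positions 59–76, so the product ends at position 76.
A 52 bp product then starts at position 76 − 52 + 1 = 25.
The forward primer is identical to the top strand there: ATCCCCTAGCAAGATCAAGCCC.

5'-ATCCCCTAGCAAGATCAAGCCC-3'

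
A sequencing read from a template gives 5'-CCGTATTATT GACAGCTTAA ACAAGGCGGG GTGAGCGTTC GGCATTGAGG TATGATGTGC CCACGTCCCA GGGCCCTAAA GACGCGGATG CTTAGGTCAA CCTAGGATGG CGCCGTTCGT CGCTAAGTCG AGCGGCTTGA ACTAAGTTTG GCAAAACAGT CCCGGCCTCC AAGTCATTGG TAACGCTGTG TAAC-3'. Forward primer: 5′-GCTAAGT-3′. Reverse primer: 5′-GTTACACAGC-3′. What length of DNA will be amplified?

73 bp

Forward primer GCTAAGT is found on the top strand at positions 122–128.
The reverse primer's reverse complement is GCTGTGTAAC, which matches the template at positions 185–194.
Amplicon spans positions 122–194: 73 bp.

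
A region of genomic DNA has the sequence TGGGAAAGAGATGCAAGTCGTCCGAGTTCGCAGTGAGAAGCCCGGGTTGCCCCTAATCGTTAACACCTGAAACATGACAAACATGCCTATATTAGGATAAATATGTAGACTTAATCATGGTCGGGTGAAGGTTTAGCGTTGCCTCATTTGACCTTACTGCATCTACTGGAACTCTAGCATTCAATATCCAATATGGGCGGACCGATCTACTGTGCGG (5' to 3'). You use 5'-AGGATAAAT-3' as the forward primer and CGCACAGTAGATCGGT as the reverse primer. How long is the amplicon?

123 bp

Scanning the template, AGGATAAAT occurs at positions 94–102; this primer anneals to the bottom strand there with its 3' end pointing downstream.
Taking the reverse complement of CGCACAGTAGATCGGT gives ACCGATCTACTGTGCG, found at positions 201–216 on the template; the primer anneals here to the top strand with its 3' end pointing upstream.
Amplicon spans positions 94–216: 123 bp.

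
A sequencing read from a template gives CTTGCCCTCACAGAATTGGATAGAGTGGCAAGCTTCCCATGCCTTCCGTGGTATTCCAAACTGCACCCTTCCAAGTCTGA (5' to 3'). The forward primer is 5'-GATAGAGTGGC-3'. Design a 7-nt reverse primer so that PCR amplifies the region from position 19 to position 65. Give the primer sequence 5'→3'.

The product's 3' end on the top strand is position 65.
The reverse primer anneals to the top strand over positions 59–65, i.e. to AACTGCA.
Its sequence written 5'→3' is the reverse complement: TGCAGTT.

5'-TGCAGTT-3'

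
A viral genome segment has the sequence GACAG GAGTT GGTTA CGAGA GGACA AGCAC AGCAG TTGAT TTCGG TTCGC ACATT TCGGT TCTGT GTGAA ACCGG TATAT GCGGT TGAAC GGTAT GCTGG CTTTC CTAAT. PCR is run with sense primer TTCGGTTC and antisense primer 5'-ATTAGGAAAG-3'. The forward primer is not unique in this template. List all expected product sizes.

70 bp, 56 bp

The forward primer TTCGGTTC matches the top strand at positions 41–48, 55–62.
The reverse primer's reverse complement is CTTTCCTAAT, matching at positions 101–110.
Each forward site pairs with the reverse site to give a product ending at position 110: sizes 70, 56 bp.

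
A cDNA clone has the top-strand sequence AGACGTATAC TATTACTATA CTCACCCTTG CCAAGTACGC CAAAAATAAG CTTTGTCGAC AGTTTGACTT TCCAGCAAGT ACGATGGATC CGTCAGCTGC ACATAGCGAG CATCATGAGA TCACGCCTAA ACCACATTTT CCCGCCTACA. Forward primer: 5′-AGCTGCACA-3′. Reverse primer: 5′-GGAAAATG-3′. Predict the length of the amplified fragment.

Forward primer AGCTGCACA is found on the top strand at positions 95–103.
The reverse primer's reverse complement is CATTTTCC, which matches the template at positions 135–142.
Product length = (reverse-primer end) − (forward-primer start) + 1 = 142 − 95 + 1 = 48 bp.

48 bp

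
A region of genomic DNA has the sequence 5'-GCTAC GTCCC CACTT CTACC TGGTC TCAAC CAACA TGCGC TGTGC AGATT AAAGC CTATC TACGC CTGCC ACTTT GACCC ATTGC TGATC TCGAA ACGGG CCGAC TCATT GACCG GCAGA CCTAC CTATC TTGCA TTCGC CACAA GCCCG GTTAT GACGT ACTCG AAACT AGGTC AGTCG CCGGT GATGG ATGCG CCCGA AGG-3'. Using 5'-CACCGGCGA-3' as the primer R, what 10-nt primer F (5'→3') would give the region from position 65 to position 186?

The reverse primer's reverse complement TCGCCGGTG matches the template at positions 178–186; the product starts at position 65.
The forward primer is identical to the top strand over positions 65–74: CCTGCCACTT.

5'-CCTGCCACTT-3'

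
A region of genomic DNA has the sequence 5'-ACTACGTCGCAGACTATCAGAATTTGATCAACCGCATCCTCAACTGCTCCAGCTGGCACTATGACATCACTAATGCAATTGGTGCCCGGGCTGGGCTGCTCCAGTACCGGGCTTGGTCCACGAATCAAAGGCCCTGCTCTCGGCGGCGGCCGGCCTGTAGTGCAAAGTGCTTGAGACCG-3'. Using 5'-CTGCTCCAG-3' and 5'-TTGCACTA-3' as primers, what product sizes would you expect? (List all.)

The forward primer CTGCTCCAG matches the top strand at positions 44–52, 96–104.
The reverse primer's reverse complement is TAGTGCAA, matching at positions 158–165.
Each forward site pairs with the reverse site to give a product ending at position 165: sizes 122, 70 bp.

122 bp, 70 bp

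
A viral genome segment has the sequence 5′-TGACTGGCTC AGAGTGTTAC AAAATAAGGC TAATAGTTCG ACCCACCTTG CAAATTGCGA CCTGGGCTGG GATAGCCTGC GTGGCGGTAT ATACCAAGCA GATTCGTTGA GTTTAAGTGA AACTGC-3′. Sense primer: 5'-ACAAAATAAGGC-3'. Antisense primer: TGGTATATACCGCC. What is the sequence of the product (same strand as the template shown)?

5'-ACAAAATAAGGCTAATAGTTCGACCCACCTTGCAAATTGCGACCTGGGCTGGGATAGCCTGCGTGGCGGTATATACCA-3'

Forward primer ACAAAATAAGGC is found on the top strand at positions 19–30.
Reverse complement of the reverse primer: GGCGGTATATACCA. This occurs on the top strand at positions 83–96.
The product is the template from position 19 through 96 (78 bp).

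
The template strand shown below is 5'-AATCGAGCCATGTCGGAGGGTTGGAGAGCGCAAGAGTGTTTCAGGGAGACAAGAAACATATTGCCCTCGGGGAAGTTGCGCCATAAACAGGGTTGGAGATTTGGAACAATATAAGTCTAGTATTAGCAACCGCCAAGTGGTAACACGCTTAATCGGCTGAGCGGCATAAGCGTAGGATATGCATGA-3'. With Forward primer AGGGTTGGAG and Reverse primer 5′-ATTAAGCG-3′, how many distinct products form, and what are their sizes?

Two products: 137 bp, 65 bp

The forward primer AGGGTTGGAG matches the top strand at positions 17–26, 89–98.
The reverse primer's reverse complement is CGCTTAAT, matching at positions 146–153.
Each forward site pairs with the reverse site to give a product ending at position 153: sizes 137, 65 bp.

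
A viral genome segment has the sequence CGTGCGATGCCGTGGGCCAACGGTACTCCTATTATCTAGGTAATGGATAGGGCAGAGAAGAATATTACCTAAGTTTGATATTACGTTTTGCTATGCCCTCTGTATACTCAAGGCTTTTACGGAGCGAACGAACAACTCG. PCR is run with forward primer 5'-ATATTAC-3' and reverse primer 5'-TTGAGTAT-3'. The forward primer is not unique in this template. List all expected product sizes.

The forward primer ATATTAC matches the top strand at positions 62–68, 78–84.
The reverse primer's reverse complement is ATACTCAA, matching at positions 104–111.
Each forward site pairs with the reverse site to give a product ending at position 111: sizes 50, 34 bp.

50 bp, 34 bp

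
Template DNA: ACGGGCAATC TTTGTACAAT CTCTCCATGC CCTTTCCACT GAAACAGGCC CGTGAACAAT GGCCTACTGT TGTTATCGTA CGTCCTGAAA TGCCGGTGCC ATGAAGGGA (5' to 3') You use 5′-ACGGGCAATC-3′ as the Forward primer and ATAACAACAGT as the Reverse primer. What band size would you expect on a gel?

76 bp

Forward primer ACGGGCAATC is found on the top strand at positions 1–10.
Reverse complement of the reverse primer: ACTGTTGTTAT. This occurs on the top strand at positions 66–76.
Amplicon spans positions 1–76: 76 bp.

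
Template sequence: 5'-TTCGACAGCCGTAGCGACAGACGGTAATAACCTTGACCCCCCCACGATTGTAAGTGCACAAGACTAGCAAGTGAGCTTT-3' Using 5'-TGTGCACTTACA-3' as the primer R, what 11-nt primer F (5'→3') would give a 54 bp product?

5'-AGCCGTAGCGA-3'

The reverse primer's reverse complement TGTAAGTGCACA matches the template at positions 49–60, so the product ends at position 60.
A 54 bp product then starts at position 60 − 54 + 1 = 7.
The forward primer is identical to the top strand there: AGCCGTAGCGA.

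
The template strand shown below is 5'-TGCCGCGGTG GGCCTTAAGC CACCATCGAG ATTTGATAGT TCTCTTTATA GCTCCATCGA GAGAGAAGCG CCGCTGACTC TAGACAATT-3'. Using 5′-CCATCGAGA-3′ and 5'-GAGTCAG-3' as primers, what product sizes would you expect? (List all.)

58 bp, 27 bp

The forward primer CCATCGAGA matches the top strand at positions 23–31, 54–62.
The reverse primer's reverse complement is CTGACTC, matching at positions 74–80.
Each forward site pairs with the reverse site to give a product ending at position 80: sizes 58, 27 bp.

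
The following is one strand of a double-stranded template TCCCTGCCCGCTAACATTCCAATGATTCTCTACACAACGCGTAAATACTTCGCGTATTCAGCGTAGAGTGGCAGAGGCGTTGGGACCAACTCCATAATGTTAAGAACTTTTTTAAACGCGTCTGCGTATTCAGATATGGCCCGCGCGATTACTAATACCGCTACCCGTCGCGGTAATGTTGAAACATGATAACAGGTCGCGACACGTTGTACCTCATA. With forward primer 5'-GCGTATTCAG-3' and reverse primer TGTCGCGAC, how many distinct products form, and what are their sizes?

Two products: 153 bp, 81 bp

The forward primer GCGTATTCAG matches the top strand at positions 52–61, 124–133.
The reverse primer's reverse complement is GTCGCGACA, matching at positions 196–204.
Each forward site pairs with the reverse site to give a product ending at position 204: sizes 153, 81 bp.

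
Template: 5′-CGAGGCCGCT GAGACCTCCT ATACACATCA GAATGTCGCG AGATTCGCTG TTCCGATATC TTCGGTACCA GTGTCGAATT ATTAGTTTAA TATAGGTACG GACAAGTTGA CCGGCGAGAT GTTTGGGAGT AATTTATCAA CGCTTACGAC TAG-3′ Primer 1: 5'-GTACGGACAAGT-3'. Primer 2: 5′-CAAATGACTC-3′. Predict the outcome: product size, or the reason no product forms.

Primer 2 (CAAATGACTC) does not match the top strand, and its reverse complement GAGTCATTTG does not match either.
With no annealing site for primer 2, no amplification occurs.

No product — primer 2 has no binding site in the template.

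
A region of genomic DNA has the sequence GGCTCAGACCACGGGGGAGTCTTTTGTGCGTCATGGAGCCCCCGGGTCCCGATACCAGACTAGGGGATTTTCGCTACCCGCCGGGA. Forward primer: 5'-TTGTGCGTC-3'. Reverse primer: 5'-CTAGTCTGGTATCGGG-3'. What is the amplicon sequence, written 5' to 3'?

5'-TTGTGCGTCATGGAGCCCCCGGGTCCCGATACCAGACTAG-3'

Scanning the template, TTGTGCGTC occurs at positions 24–32; this primer anneals to the bottom strand there with its 3' end pointing downstream.
Taking the reverse complement of CTAGTCTGGTATCGGG gives CCCGATACCAGACTAG, found at positions 48–63 on the template; the primer anneals here to the top strand with its 3' end pointing upstream.
The product is the template from position 24 through 63 (40 bp).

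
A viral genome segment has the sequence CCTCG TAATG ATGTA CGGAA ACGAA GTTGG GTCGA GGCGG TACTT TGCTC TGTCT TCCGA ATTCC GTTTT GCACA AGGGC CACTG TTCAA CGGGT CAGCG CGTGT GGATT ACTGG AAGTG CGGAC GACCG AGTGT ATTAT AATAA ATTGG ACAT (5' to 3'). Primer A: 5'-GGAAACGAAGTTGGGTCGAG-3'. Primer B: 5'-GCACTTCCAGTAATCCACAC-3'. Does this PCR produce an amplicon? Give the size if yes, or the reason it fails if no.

Primer A (GGAAACGAAGTTGGGTCGAG) matches the top strand at positions 17–36; it acts as a forward primer.
Primer B's reverse complement is GTGTGGATTACTGGAAGTGC, matching the top strand at positions 102–121; it acts as a reverse primer.
The 3' ends face each other across positions 17–121, giving a 105 bp product.

Yes — a 105 bp product.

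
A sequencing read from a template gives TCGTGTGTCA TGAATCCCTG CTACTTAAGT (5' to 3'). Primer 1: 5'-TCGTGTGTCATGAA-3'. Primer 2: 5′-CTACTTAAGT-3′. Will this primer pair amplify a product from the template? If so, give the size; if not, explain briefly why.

Primer 1 (TCGTGTGTCATGAA) matches the top strand at positions 1–14 (3' end points downstream).
Primer 2 (CTACTTAAGT) also matches the top strand directly, at positions 21–30 — its reverse complement ACTTAAGTAG is not present.
Both primers anneal to the bottom strand with 3' ends pointing the same way, so neither can prime synthesis back toward the other.

No product — both primers anneal to the same strand and extend in the same direction.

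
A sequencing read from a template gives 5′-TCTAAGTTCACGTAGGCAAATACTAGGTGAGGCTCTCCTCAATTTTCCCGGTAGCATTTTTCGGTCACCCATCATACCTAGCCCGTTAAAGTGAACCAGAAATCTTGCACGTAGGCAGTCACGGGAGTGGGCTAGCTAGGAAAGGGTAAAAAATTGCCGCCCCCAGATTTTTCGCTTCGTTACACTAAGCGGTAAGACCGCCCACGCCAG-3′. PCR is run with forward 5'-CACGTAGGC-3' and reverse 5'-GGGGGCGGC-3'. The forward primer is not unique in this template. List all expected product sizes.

156 bp, 57 bp

The forward primer CACGTAGGC matches the top strand at positions 9–17, 108–116.
The reverse primer's reverse complement is GCCGCCCCC, matching at positions 156–164.
Each forward site pairs with the reverse site to give a product ending at position 164: sizes 156, 57 bp.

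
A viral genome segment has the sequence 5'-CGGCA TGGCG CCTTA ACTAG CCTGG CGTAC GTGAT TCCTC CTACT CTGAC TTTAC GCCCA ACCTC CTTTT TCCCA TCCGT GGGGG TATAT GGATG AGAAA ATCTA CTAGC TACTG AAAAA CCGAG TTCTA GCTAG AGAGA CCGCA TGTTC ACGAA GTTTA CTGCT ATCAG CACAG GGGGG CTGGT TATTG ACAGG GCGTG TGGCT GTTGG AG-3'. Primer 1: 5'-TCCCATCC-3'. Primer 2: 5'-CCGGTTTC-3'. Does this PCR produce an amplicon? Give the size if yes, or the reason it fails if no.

No product — primer 2 has no binding site in the template.

Primer 2 (CCGGTTTC) does not match the top strand, and its reverse complement GAAACCGG does not match either.
With no annealing site for primer 2, no amplification occurs.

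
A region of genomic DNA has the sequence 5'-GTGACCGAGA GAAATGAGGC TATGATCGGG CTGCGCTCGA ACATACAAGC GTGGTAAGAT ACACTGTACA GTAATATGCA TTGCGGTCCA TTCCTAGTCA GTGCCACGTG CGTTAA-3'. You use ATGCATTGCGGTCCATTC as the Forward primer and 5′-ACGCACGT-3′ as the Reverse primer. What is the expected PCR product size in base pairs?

The forward primer matches the template at positions 76–93.
Reverse complement of the reverse primer: ACGTGCGT. This occurs on the top strand at positions 106–113.
The product runs from position 76 to position 113, so its length is 113 − 76 + 1 = 38 bp.

38 bp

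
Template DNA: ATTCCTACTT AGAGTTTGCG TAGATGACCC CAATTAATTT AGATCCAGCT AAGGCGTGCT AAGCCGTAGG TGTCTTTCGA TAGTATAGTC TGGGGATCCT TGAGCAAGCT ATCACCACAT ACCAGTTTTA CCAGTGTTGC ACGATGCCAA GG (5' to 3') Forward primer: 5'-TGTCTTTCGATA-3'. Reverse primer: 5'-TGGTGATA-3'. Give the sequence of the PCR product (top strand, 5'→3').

5'-TGTCTTTCGATAGTATAGTCTGGGGATCCTTGAGCAAGCTATCACCA-3'

Forward primer TGTCTTTCGATA is found on the top strand at positions 71–82.
The reverse primer's reverse complement is TATCACCA, which matches the template at positions 110–117.
The product is the template from position 71 through 117 (47 bp).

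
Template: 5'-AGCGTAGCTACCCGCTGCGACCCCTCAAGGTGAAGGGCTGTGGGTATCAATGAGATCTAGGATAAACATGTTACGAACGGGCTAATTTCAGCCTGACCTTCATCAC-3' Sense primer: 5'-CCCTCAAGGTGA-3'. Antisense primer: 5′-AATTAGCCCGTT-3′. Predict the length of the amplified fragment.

66 bp

Scanning the template, CCCTCAAGGTGA occurs at positions 22–33; this primer anneals to the bottom strand there with its 3' end pointing downstream.
Taking the reverse complement of AATTAGCCCGTT gives AACGGGCTAATT, found at positions 76–87 on the template; the primer anneals here to the top strand with its 3' end pointing upstream.
The product runs from position 22 to position 87, so its length is 87 − 22 + 1 = 66 bp.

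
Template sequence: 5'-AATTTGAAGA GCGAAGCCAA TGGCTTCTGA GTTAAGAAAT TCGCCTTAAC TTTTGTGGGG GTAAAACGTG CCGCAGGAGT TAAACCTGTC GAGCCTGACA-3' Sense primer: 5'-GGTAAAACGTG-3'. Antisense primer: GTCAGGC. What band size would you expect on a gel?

Scanning the template, GGTAAAACGTG occurs at positions 60–70; this primer anneals to the bottom strand there with its 3' end pointing downstream.
Reverse complement of the reverse primer: GCCTGAC. This occurs on the top strand at positions 93–99.
The product runs from position 60 to position 99, so its length is 99 − 60 + 1 = 40 bp.

40 bp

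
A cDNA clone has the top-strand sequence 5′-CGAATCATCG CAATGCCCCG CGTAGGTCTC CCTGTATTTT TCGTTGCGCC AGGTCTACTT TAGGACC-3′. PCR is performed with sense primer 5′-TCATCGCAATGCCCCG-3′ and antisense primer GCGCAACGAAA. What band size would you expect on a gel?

45 bp

Scanning the template, TCATCGCAATGCCCCG occurs at positions 5–20; this primer anneals to the bottom strand there with its 3' end pointing downstream.
The reverse primer's reverse complement is TTTCGTTGCGC, which matches the template at positions 39–49.
Amplicon spans positions 5–49: 45 bp.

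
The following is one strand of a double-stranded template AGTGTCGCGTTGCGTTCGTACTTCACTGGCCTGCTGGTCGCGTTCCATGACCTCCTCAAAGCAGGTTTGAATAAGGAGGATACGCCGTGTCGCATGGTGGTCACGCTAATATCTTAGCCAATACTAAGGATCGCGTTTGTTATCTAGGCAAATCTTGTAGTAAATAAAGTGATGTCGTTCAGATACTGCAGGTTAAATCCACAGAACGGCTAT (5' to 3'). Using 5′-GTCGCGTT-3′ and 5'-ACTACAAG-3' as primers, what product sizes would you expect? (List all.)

158 bp, 125 bp

The forward primer GTCGCGTT matches the top strand at positions 4–11, 37–44.
The reverse primer's reverse complement is CTTGTAGT, matching at positions 154–161.
Each forward site pairs with the reverse site to give a product ending at position 161: sizes 158, 125 bp.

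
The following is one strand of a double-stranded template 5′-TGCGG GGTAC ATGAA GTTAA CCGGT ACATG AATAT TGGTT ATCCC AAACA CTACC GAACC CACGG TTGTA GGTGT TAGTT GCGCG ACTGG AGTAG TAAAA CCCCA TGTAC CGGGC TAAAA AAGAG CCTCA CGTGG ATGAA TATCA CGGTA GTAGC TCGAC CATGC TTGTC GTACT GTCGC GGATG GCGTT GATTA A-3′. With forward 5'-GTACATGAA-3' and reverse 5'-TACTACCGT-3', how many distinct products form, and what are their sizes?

The forward primer GTACATGAA matches the top strand at positions 7–15, 24–32.
The reverse primer's reverse complement is ACGGTAGTA, matching at positions 145–153.
Each forward site pairs with the reverse site to give a product ending at position 153: sizes 147, 130 bp.

Two products: 147 bp, 130 bp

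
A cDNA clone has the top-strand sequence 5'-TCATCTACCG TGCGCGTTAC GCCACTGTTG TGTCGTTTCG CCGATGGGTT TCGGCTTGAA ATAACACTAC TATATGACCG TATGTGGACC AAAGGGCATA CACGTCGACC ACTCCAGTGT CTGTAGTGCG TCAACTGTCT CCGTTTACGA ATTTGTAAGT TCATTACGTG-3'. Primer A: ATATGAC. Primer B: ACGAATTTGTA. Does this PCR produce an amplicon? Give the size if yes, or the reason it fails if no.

No product — both primers anneal to the same strand and extend in the same direction.

Primer A (ATATGAC) matches the top strand at positions 72–78 (3' end points downstream).
Primer B (ACGAATTTGTA) also matches the top strand directly, at positions 147–157 — its reverse complement TACAAATTCGT is not present.
Both primers anneal to the bottom strand with 3' ends pointing the same way, so neither can prime synthesis back toward the other.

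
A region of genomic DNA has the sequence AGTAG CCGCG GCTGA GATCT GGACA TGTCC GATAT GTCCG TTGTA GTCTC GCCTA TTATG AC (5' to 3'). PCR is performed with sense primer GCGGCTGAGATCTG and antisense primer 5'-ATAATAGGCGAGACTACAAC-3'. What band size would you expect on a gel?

52 bp

Scanning the template, GCGGCTGAGATCTG occurs at positions 8–21; this primer anneals to the bottom strand there with its 3' end pointing downstream.
Taking the reverse complement of ATAATAGGCGAGACTACAAC gives GTTGTAGTCTCGCCTATTAT, found at positions 40–59 on the template; the primer anneals here to the top strand with its 3' end pointing upstream.
The product runs from position 8 to position 59, so its length is 59 − 8 + 1 = 52 bp.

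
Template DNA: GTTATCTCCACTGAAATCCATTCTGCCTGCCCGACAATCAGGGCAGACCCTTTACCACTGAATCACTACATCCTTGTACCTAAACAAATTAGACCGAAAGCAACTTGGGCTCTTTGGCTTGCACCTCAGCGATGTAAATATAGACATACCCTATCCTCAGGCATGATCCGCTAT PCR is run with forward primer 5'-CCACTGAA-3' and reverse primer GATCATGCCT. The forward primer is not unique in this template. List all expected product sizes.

161 bp, 114 bp

The forward primer CCACTGAA matches the top strand at positions 8–15, 55–62.
The reverse primer's reverse complement is AGGCATGATC, matching at positions 159–168.
Each forward site pairs with the reverse site to give a product ending at position 168: sizes 161, 114 bp.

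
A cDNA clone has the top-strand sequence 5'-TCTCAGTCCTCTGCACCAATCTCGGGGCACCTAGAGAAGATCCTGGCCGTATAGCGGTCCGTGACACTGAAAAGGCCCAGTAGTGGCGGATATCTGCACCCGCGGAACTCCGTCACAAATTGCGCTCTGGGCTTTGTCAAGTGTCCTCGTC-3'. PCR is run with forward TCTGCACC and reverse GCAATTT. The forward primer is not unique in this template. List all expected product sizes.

114 bp, 31 bp

The forward primer TCTGCACC matches the top strand at positions 10–17, 93–100.
The reverse primer's reverse complement is AAATTGC, matching at positions 117–123.
Each forward site pairs with the reverse site to give a product ending at position 123: sizes 114, 31 bp.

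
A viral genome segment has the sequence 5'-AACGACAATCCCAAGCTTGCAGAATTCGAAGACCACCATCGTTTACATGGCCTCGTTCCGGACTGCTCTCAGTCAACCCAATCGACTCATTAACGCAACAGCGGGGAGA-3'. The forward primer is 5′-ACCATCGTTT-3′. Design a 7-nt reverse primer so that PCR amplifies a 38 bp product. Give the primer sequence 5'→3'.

5'-CTGAGAG-3'

The forward primer binds at positions 35–44, so a 38 bp product ends at position 35 + 38 − 1 = 72.
The reverse primer anneals to the top strand over positions 66–72, i.e. to CTCTCAG.
Its sequence written 5'→3' is the reverse complement: CTGAGAG.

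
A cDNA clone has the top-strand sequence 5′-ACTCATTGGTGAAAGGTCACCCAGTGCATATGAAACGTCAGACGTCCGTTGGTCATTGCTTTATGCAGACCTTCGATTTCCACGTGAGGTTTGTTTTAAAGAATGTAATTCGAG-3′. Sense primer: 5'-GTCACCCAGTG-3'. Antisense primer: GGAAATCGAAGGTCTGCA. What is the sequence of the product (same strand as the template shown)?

5'-GTCACCCAGTGCATATGAAACGTCAGACGTCCGTTGGTCATTGCTTTATGCAGACCTTCGATTTCC-3'

Forward primer GTCACCCAGTG is found on the top strand at positions 16–26.
The reverse primer's reverse complement is TGCAGACCTTCGATTTCC, which matches the template at positions 64–81.
The product is the template from position 16 through 81 (66 bp).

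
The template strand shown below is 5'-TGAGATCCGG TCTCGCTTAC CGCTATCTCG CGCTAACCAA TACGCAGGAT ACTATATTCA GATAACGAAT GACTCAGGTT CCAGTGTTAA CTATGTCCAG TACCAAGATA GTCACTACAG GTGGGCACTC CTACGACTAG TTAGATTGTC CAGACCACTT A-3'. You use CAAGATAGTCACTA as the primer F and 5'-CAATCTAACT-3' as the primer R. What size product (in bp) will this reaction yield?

The forward primer matches the template at positions 104–117.
Reverse complement of the reverse primer: AGTTAGATTG. This occurs on the top strand at positions 139–148.
Amplicon spans positions 104–148: 45 bp.

45 bp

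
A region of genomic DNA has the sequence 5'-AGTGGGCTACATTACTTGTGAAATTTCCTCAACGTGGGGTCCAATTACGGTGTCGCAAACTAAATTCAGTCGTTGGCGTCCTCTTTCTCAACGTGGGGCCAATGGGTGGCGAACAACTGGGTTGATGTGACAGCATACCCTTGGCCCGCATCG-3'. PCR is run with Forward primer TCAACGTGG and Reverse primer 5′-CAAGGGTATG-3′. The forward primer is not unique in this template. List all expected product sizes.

The forward primer TCAACGTGG matches the top strand at positions 29–37, 88–96.
The reverse primer's reverse complement is CATACCCTTG, matching at positions 134–143.
Each forward site pairs with the reverse site to give a product ending at position 143: sizes 115, 56 bp.

115 bp, 56 bp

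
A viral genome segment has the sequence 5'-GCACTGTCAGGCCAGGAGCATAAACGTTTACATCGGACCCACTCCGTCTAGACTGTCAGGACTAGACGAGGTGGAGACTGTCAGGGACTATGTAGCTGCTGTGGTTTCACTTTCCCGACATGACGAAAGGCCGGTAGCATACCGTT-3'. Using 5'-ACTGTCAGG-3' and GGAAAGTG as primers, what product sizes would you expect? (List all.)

113 bp, 64 bp, 39 bp

The forward primer ACTGTCAGG matches the top strand at positions 3–11, 52–60, 77–85.
The reverse primer's reverse complement is CACTTTCC, matching at positions 108–115.
Each forward site pairs with the reverse site to give a product ending at position 115: sizes 113, 64, 39 bp.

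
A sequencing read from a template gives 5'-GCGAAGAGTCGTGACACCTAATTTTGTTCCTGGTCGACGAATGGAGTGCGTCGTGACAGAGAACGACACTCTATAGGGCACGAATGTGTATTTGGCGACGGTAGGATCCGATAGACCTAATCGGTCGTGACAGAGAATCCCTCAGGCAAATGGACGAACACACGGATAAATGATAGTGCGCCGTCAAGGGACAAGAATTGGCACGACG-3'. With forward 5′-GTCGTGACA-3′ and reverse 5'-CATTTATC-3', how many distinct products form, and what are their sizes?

Three products: 165 bp, 123 bp, 49 bp

The forward primer GTCGTGACA matches the top strand at positions 8–16, 50–58, 124–132.
The reverse primer's reverse complement is GATAAATG, matching at positions 165–172.
Each forward site pairs with the reverse site to give a product ending at position 172: sizes 165, 123, 49 bp.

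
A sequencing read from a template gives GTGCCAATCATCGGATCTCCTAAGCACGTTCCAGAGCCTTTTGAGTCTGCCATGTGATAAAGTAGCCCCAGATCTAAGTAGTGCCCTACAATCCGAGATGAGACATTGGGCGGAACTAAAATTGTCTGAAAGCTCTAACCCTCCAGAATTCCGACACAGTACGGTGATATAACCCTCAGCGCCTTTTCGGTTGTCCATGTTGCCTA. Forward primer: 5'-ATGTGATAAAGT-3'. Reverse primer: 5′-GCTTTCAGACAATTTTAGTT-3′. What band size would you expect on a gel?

82 bp

The forward primer matches the template at positions 52–63.
Taking the reverse complement of GCTTTCAGACAATTTTAGTT gives AACTAAAATTGTCTGAAAGC, found at positions 114–133 on the template; the primer anneals here to the top strand with its 3' end pointing upstream.
Amplicon spans positions 52–133: 82 bp.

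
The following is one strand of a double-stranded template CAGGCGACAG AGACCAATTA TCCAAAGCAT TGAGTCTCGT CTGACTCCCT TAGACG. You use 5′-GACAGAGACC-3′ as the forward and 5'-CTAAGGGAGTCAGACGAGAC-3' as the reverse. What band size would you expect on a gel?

Forward primer GACAGAGACC is found on the top strand at positions 6–15.
The reverse primer's reverse complement is GTCTCGTCTGACTCCCTTAG, which matches the template at positions 34–53.
The product runs from position 6 to position 53, so its length is 53 − 6 + 1 = 48 bp.

48 bp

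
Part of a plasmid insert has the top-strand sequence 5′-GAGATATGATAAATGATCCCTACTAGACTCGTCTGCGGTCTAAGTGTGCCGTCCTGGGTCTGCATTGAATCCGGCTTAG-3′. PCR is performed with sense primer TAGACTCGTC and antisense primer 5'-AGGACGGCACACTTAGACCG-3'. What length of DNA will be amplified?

32 bp

The forward primer matches the template at positions 24–33.
Reverse complement of the reverse primer: CGGTCTAAGTGTGCCGTCCT. This occurs on the top strand at positions 36–55.
The product runs from position 24 to position 55, so its length is 55 − 24 + 1 = 32 bp.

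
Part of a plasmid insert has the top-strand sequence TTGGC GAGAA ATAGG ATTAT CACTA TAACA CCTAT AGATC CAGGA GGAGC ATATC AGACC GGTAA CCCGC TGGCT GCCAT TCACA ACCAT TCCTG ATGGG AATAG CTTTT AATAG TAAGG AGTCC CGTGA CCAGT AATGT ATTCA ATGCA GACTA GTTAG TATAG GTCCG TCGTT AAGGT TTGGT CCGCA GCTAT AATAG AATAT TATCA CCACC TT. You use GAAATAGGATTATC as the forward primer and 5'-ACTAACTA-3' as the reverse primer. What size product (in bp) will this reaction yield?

Forward primer GAAATAGGATTATC is found on the top strand at positions 8–21.
Reverse complement of the reverse primer: TAGTTAGT. This occurs on the top strand at positions 154–161.
Amplicon spans positions 8–161: 154 bp.

154 bp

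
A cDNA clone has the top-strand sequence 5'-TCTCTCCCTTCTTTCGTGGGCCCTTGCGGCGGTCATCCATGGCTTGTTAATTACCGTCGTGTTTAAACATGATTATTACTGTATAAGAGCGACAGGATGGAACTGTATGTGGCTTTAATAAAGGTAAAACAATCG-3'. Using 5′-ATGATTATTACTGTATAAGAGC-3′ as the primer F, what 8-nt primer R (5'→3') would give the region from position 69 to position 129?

5'-TTTTACCT-3'

The product's 3' end on the top strand is position 129.
The reverse primer anneals to the top strand over positions 122–129, i.e. to AGGTAAAA.
Its sequence written 5'→3' is the reverse complement: TTTTACCT.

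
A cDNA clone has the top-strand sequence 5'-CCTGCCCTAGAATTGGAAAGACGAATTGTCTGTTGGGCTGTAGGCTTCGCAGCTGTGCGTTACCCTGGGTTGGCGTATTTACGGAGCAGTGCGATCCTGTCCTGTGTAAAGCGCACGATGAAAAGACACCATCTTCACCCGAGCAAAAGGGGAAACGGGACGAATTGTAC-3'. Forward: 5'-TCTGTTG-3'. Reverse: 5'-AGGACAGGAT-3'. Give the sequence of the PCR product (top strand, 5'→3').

5'-TCTGTTGGGCTGTAGGCTTCGCAGCTGTGCGTTACCCTGGGTTGGCGTATTTACGGAGCAGTGCGATCCTGTCCT-3'

Forward primer TCTGTTG is found on the top strand at positions 29–35.
Reverse complement of the reverse primer: ATCCTGTCCT. This occurs on the top strand at positions 94–103.
The product is the template from position 29 through 103 (75 bp).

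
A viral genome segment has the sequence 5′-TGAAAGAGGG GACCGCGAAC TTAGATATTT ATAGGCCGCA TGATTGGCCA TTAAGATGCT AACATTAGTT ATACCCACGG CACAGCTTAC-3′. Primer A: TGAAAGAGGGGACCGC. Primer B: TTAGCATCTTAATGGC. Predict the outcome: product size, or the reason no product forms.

Yes — a 62 bp product.

Primer A (TGAAAGAGGGGACCGC) matches the top strand at positions 1–16; it acts as a forward primer.
Primer B's reverse complement is GCCATTAAGATGCTAA, matching the top strand at positions 47–62; it acts as a reverse primer.
The 3' ends face each other across positions 1–62, giving a 62 bp product.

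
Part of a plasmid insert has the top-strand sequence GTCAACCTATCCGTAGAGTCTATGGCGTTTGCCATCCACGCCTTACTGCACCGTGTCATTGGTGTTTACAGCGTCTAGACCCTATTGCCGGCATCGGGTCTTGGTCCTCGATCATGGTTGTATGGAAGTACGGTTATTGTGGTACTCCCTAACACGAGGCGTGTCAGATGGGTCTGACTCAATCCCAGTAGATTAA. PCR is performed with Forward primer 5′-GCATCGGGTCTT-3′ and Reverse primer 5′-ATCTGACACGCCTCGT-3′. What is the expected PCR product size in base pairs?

Forward primer GCATCGGGTCTT is found on the top strand at positions 91–102.
The reverse primer's reverse complement is ACGAGGCGTGTCAGAT, which matches the template at positions 154–169.
Product length = (reverse-primer end) − (forward-primer start) + 1 = 169 − 91 + 1 = 79 bp.

79 bp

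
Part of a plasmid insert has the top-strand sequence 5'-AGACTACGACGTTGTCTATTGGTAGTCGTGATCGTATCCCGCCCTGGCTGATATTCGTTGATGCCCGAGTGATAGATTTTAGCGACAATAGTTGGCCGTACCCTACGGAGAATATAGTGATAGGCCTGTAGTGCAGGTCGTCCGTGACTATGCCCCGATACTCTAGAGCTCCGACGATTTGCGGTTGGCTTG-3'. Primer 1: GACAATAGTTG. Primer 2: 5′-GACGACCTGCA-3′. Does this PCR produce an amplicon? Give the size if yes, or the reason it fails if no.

Yes — a 59 bp product.

Primer 1 (GACAATAGTTG) matches the top strand at positions 84–94; it acts as a forward primer.
Primer 2's reverse complement is TGCAGGTCGTC, matching the top strand at positions 132–142; it acts as a reverse primer.
The 3' ends face each other across positions 84–142, giving a 59 bp product.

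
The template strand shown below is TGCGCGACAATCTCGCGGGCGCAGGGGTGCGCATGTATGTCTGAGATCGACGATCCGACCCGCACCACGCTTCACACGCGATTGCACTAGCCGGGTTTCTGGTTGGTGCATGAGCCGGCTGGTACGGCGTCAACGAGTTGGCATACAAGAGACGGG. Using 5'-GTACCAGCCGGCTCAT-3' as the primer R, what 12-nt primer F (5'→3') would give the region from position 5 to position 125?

The reverse primer's reverse complement ATGAGCCGGCTGGTAC matches the template at positions 110–125; the product starts at position 5.
The forward primer is identical to the top strand over positions 5–16: CGACAATCTCGC.

5'-CGACAATCTCGC-3'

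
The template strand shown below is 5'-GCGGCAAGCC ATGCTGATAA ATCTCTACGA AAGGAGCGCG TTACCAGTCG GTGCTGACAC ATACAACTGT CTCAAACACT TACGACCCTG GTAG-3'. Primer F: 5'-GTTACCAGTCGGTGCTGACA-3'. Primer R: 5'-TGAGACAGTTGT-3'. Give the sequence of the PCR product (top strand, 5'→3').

Scanning the template, GTTACCAGTCGGTGCTGACA occurs at positions 40–59; this primer anneals to the bottom strand there with its 3' end pointing downstream.
Reverse complement of the reverse primer: ACAACTGTCTCA. This occurs on the top strand at positions 63–74.
The product is the template from position 40 through 74 (35 bp).

5'-GTTACCAGTCGGTGCTGACACATACAACTGTCTCA-3'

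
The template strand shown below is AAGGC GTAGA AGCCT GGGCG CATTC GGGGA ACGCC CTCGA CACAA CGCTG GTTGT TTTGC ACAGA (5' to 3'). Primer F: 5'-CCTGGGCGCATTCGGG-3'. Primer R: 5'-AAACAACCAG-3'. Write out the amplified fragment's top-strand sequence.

5'-CCTGGGCGCATTCGGGGAACGCCCTCGACACAACGCTGGTTGTTT-3'

Scanning the template, CCTGGGCGCATTCGGG occurs at positions 13–28; this primer anneals to the bottom strand there with its 3' end pointing downstream.
The reverse primer's reverse complement is CTGGTTGTTT, which matches the template at positions 48–57.
The product is the template from position 13 through 57 (45 bp).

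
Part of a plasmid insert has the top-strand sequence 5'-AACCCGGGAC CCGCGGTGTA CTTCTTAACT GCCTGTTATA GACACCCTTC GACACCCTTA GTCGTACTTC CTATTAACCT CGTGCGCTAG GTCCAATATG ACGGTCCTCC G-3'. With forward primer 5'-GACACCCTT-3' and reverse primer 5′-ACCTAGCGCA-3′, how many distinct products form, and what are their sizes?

Two products: 52 bp, 42 bp

The forward primer GACACCCTT matches the top strand at positions 41–49, 51–59.
The reverse primer's reverse complement is TGCGCTAGGT, matching at positions 83–92.
Each forward site pairs with the reverse site to give a product ending at position 92: sizes 52, 42 bp.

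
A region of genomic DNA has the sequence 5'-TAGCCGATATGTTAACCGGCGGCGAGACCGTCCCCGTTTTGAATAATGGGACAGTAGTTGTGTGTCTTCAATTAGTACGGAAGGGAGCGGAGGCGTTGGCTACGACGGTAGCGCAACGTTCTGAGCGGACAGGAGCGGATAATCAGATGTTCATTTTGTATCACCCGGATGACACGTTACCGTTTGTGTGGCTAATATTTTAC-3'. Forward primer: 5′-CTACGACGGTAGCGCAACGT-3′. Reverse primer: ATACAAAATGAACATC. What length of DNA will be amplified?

62 bp

The forward primer matches the template at positions 100–119.
The reverse primer's reverse complement is GATGTTCATTTTGTAT, which matches the template at positions 146–161.
Product length = (reverse-primer end) − (forward-primer start) + 1 = 161 − 100 + 1 = 62 bp.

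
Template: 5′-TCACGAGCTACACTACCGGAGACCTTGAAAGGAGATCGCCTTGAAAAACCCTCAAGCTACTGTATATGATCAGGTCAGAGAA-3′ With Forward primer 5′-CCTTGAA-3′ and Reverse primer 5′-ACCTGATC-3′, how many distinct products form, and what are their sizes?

The forward primer CCTTGAA matches the top strand at positions 23–29, 39–45.
The reverse primer's reverse complement is GATCAGGT, matching at positions 68–75.
Each forward site pairs with the reverse site to give a product ending at position 75: sizes 53, 37 bp.

Two products: 53 bp, 37 bp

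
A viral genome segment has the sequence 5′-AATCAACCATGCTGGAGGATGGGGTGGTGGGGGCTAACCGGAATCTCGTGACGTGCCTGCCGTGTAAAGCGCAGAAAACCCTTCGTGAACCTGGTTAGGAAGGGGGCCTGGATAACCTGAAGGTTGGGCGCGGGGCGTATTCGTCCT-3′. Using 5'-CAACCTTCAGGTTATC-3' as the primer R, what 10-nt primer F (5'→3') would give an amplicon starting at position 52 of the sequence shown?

The reverse primer's reverse complement GATAACCTGAAGGTTG matches the template at positions 111–126; the product starts at position 52.
The forward primer is identical to the top strand over positions 52–61: CGTGCCTGCC.

5'-CGTGCCTGCC-3'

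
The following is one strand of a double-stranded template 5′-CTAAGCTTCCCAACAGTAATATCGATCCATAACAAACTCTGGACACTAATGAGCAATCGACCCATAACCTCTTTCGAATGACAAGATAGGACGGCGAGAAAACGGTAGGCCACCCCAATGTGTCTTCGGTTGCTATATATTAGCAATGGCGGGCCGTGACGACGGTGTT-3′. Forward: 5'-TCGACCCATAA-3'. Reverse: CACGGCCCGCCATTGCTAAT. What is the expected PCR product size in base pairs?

Scanning the template, TCGACCCATAA occurs at positions 57–67; this primer anneals to the bottom strand there with its 3' end pointing downstream.
The reverse primer's reverse complement is ATTAGCAATGGCGGGCCGTG, which matches the template at positions 139–158.
The product runs from position 57 to position 158, so its length is 158 − 57 + 1 = 102 bp.

102 bp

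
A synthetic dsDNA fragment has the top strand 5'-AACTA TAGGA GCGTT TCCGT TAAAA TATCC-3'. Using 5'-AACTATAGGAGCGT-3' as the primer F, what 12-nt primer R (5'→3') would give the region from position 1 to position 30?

The product's 3' end on the top strand is position 30.
The reverse primer anneals to the top strand over positions 19–30, i.e. to GTTAAAATATCC.
Its sequence written 5'→3' is the reverse complement: GGATATTTTAAC.

5'-GGATATTTTAAC-3'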